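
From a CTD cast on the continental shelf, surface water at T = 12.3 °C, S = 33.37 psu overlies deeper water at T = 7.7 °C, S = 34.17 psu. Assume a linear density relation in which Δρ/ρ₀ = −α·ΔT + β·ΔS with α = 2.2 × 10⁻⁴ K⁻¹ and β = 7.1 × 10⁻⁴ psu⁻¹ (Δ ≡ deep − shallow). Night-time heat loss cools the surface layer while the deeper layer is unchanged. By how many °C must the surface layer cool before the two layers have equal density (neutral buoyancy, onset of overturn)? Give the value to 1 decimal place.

Neutral buoyancy requires Δρ = 0, i.e. −α(T_deep − T_surf′) + β(S_deep − S_surf) = 0.
T_surf′ = T_deep − (β/α)·ΔS = 7.7 − (7.1 × 10⁻⁴/2.2 × 10⁻⁴)·(+0.80) = 5.118 °C.
Cooling required: 12.3 − (5.118) = 7.182 °C.

7.2 °C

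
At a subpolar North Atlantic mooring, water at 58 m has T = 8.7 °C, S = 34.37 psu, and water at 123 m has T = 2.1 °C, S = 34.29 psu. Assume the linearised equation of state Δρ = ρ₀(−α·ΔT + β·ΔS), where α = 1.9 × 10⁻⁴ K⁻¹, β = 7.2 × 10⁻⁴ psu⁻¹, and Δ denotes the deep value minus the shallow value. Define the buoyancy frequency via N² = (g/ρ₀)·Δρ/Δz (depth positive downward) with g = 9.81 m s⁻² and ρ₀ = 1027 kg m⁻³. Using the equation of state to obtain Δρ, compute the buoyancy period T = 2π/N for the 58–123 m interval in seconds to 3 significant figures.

468 s

ΔT = -6.6 K, ΔS = -0.08 psu (deep − shallow).
Δρ/ρ₀ = −αΔT + βΔS = 1.254 × 10⁻³ − 5.76 × 10⁻⁵ = 1.1964 × 10⁻³, so Δρ ≈ 1.229 kg m⁻³.
N² = (g/ρ₀)·Δρ/Δz = g·(Δρ/ρ₀)/Δz = 9.81 × 1.1964 × 10⁻³ / 65 = 1.8056 × 10⁻⁴ s⁻².
N = √(1.8056 × 10⁻⁴) = 0.013437 rad s⁻¹ → T = 2π/N = 467.60 s ≈ 468 s.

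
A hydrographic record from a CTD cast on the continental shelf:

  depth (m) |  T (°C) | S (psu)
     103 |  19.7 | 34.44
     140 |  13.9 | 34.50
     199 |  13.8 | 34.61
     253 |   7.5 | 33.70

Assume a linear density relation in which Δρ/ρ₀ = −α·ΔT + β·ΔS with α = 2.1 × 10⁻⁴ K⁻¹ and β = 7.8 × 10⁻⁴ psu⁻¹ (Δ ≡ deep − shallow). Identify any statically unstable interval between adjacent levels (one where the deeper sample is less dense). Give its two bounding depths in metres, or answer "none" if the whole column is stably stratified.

Evaluate Δρ/ρ₀ = −αΔT + βΔS across each adjacent pair:
  103–140 m: −αΔT+βΔS = −(2.1 × 10⁻⁴)(-5.8)+(7.8 × 10⁻⁴)(+0.06) = 1.3 × 10⁻³ → stable
  140–199 m: −αΔT+βΔS = −(2.1 × 10⁻⁴)(-0.1)+(7.8 × 10⁻⁴)(+0.11) = 1.1 × 10⁻⁴ → stable
  199–253 m: −αΔT+βΔS = −(2.1 × 10⁻⁴)(-6.3)+(7.8 × 10⁻⁴)(-0.91) = 6.1 × 10⁻⁴ → stable
Every interval has Δρ > 0: the column is stably stratified throughout.

none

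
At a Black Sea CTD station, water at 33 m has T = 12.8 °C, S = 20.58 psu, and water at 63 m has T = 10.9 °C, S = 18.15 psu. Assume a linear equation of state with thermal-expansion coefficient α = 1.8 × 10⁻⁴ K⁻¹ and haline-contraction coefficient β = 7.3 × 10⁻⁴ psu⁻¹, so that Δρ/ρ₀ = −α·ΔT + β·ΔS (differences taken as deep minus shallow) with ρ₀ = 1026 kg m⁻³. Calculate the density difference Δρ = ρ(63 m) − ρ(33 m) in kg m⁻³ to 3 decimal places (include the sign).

-1.469 kg m⁻³

ΔT = -1.9 K, ΔS = -2.43 psu (deep − shallow).
Δρ/ρ₀ = −(1.8 × 10⁻⁴)(-1.9) + (7.3 × 10⁻⁴)(-2.43) = -1.4319 × 10⁻³.
Δρ = 1026 × (-1.4319 × 10⁻³) = -1.469 kg m⁻³.
Negative Δρ: lighter below, statically unstable.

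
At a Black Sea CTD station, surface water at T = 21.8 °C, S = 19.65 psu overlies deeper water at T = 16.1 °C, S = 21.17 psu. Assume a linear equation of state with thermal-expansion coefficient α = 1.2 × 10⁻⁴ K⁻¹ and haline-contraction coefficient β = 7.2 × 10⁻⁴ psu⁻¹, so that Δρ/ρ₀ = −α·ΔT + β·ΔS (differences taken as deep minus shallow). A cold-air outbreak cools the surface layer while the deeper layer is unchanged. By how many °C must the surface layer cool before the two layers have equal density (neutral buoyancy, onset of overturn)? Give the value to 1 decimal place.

14.8 °C

Neutral buoyancy requires Δρ = 0, i.e. −α(T_deep − T_surf′) + β(S_deep − S_surf) = 0.
T_surf′ = T_deep − (β/α)·ΔS = 16.1 − (7.2 × 10⁻⁴/1.2 × 10⁻⁴)·(+1.52) = 6.980 °C.
Cooling required: 21.8 − (6.980) = 14.820 °C.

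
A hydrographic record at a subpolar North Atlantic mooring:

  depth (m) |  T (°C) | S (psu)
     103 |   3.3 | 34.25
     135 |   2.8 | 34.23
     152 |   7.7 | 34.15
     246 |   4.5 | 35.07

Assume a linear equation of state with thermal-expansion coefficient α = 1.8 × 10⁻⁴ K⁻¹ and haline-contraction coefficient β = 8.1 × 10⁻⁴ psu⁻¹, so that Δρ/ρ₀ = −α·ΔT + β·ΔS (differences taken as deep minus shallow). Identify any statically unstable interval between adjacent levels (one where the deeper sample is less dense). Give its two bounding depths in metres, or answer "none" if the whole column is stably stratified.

Evaluate Δρ/ρ₀ = −αΔT + βΔS across each adjacent pair:
  103–135 m: −αΔT+βΔS = −(1.8 × 10⁻⁴)(-0.5)+(8.1 × 10⁻⁴)(-0.02) = 7.4 × 10⁻⁵ → stable
  135–152 m: −αΔT+βΔS = −(1.8 × 10⁻⁴)(+4.9)+(8.1 × 10⁻⁴)(-0.08) = -9.5 × 10⁻⁴ → UNSTABLE
  152–246 m: −αΔT+βΔS = −(1.8 × 10⁻⁴)(-3.2)+(8.1 × 10⁻⁴)(+0.92) = 1.3 × 10⁻³ → stable
The 135–152 m interval has Δρ < 0: lighter water underlies denser water.

135–152 m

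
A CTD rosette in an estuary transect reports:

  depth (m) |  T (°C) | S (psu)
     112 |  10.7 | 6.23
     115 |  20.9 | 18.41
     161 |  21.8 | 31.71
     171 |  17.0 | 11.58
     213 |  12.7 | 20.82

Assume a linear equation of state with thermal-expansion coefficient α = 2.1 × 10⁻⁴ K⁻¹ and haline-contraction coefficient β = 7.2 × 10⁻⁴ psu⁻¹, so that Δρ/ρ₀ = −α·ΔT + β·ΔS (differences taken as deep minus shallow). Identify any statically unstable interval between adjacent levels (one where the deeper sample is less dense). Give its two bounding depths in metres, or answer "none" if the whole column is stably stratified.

161–171 m

Evaluate Δρ/ρ₀ = −αΔT + βΔS across each adjacent pair:
  112–115 m: −αΔT+βΔS = −(2.1 × 10⁻⁴)(+10.2)+(7.2 × 10⁻⁴)(+12.18) = 6.6 × 10⁻³ → stable
  115–161 m: −αΔT+βΔS = −(2.1 × 10⁻⁴)(+0.9)+(7.2 × 10⁻⁴)(+13.30) = 9.4 × 10⁻³ → stable
  161–171 m: −αΔT+βΔS = −(2.1 × 10⁻⁴)(-4.8)+(7.2 × 10⁻⁴)(-20.13) = -0.013 → UNSTABLE
  171–213 m: −αΔT+βΔS = −(2.1 × 10⁻⁴)(-4.3)+(7.2 × 10⁻⁴)(+9.24) = 7.6 × 10⁻³ → stable
The 161–171 m interval has Δρ < 0: lighter water underlies denser water.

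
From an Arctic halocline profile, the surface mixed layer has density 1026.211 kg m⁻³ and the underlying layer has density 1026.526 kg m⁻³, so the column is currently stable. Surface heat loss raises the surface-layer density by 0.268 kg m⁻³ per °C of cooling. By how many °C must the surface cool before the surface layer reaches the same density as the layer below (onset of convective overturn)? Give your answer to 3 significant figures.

1.18 °C

Density deficit of the surface layer: 1026.526 − 1026.211 = 0.315 kg m⁻³.
Required change = 0.315 / 0.268 = 1.18 °C.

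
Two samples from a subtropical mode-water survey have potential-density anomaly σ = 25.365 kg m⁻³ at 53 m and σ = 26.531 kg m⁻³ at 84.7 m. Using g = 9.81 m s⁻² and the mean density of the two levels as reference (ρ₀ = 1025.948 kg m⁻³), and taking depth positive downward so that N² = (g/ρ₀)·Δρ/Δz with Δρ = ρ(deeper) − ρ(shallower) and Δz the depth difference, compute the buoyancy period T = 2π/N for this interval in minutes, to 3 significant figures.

5.58 min

Δρ = 1026.531 − 1025.365 = 1.166 kg m⁻³ over Δz = 84.7 − 53 = 31.7 m.
N² = (9.81/1025.948) × (1.166/31.7) = 3.5171 × 10⁻⁴ s⁻².
N = √(3.5171 × 10⁻⁴) = 0.018754 rad s⁻¹, so T = 2π/N = 335.03 s = 5.5838 min ≈ 5.58 min.
A positive N² confirms static stability across the interval.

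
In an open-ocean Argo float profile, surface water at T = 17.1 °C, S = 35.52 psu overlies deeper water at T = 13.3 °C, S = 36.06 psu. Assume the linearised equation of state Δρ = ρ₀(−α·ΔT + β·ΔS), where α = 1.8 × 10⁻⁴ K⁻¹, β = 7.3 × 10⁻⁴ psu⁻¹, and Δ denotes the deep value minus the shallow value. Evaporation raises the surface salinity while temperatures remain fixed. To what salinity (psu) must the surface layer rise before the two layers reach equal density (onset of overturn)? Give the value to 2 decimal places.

Neutral buoyancy requires −α(T_deep − T_surf) + β(S_deep − S_surf′) = 0.
S_surf′ = S_deep − (α/β)·ΔT = 36.06 − (1.8 × 10⁻⁴/7.3 × 10⁻⁴)·(-3.8) = 36.9970 psu.
Increase required: 36.9970 − 35.52 = 1.4770 psu.

37.00 psu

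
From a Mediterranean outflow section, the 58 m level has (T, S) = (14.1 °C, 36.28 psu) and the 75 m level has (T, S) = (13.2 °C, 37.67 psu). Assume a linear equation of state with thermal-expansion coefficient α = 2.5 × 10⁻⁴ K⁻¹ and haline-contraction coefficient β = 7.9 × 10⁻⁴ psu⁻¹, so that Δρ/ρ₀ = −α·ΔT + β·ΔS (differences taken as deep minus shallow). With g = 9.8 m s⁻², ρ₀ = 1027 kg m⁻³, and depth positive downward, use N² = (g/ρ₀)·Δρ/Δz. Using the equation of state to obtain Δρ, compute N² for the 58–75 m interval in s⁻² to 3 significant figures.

ΔT = -0.9 K, ΔS = +1.39 psu (deep − shallow).
Δρ/ρ₀ = −αΔT + βΔS = 2.25 × 10⁻⁴ + 1.0981 × 10⁻³ = 1.3231 × 10⁻³, so Δρ ≈ 1.359 kg m⁻³.
N² = (g/ρ₀)·Δρ/Δz = g·(Δρ/ρ₀)/Δz = 9.8 × 1.3231 × 10⁻³ / 17 = 7.6273 × 10⁻⁴ s⁻² ≈ 7.63 × 10⁻⁴ s⁻².

7.63 × 10⁻⁴ s⁻²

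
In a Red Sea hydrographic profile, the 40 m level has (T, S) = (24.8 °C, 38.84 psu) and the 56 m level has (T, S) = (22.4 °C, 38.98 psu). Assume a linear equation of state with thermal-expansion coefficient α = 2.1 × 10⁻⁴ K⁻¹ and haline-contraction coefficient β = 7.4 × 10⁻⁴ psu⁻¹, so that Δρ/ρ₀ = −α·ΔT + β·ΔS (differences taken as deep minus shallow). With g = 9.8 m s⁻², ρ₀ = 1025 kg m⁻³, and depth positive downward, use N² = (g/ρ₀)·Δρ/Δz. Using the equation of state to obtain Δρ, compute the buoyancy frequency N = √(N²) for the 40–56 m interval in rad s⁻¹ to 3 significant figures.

0.0193 rad s⁻¹

ΔT = -2.4 K, ΔS = +0.14 psu (deep − shallow).
Δρ/ρ₀ = −αΔT + βΔS = 5.04 × 10⁻⁴ + 1.036 × 10⁻⁴ = 6.076 × 10⁻⁴, so Δρ ≈ 0.6228 kg m⁻³.
N² = (g/ρ₀)·Δρ/Δz = g·(Δρ/ρ₀)/Δz = 9.8 × 6.076 × 10⁻⁴ / 16 = 3.7216 × 10⁻⁴ s⁻².
N = √(3.7216 × 10⁻⁴) = 0.019291 rad s⁻¹ ≈ 0.0193 rad s⁻¹.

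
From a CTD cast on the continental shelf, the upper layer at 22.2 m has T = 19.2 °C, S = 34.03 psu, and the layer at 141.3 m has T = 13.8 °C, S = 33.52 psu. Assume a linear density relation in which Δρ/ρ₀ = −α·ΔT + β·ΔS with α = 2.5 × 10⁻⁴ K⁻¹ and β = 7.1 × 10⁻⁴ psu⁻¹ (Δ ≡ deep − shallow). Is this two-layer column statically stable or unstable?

stable

ΔT = 13.8 − 19.2 = -5.4 K and ΔS = 33.52 − 34.03 = -0.51 psu (deep − shallow).
−αΔT = 1.35 × 10⁻³; βΔS = -3.621 × 10⁻⁴; sum Δρ/ρ₀ = 9.879 × 10⁻⁴.
Δρ/ρ₀ > 0, so Δρ > 0: deeper water is denser → statically stable.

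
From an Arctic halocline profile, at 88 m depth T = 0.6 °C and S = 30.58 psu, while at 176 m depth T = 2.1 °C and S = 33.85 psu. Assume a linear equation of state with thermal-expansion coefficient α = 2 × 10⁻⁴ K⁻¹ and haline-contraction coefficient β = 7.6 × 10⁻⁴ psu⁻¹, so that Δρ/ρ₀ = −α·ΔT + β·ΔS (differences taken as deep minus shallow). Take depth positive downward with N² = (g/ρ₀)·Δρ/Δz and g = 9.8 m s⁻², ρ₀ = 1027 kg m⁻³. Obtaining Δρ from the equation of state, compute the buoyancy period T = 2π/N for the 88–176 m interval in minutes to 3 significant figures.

6.71 min

ΔT = +1.5 K, ΔS = +3.27 psu (deep − shallow).
Δρ/ρ₀ = −αΔT + βΔS = -3.00 × 10⁻⁴ + 2.4852 × 10⁻³ = 2.1852 × 10⁻³, so Δρ ≈ 2.244 kg m⁻³.
N² = (g/ρ₀)·Δρ/Δz = g·(Δρ/ρ₀)/Δz = 9.8 × 2.1852 × 10⁻³ / 88 = 2.4335 × 10⁻⁴ s⁻².
N = √(2.4335 × 10⁻⁴) = 0.015600 rad s⁻¹ → T = 2π/N = 402.77 s = 6.7128 min ≈ 6.71 min.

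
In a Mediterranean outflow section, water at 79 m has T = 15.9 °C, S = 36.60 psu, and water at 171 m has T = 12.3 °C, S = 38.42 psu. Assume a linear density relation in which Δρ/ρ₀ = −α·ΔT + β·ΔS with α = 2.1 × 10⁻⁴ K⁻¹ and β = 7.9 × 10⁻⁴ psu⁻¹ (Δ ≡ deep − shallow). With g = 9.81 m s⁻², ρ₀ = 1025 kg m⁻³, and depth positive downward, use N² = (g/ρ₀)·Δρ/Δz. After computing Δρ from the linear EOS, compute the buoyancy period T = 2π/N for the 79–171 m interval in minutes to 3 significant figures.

ΔT = -3.6 K, ΔS = +1.82 psu (deep − shallow).
Δρ/ρ₀ = −αΔT + βΔS = 7.56 × 10⁻⁴ + 1.4378 × 10⁻³ = 2.1938 × 10⁻³, so Δρ ≈ 2.249 kg m⁻³.
N² = (g/ρ₀)·Δρ/Δz = g·(Δρ/ρ₀)/Δz = 9.81 × 2.1938 × 10⁻³ / 92 = 2.3393 × 10⁻⁴ s⁻².
N = √(2.3393 × 10⁻⁴) = 0.015295 rad s⁻¹ → T = 2π/N = 410.80 s = 6.8467 min ≈ 6.85 min.

6.85 min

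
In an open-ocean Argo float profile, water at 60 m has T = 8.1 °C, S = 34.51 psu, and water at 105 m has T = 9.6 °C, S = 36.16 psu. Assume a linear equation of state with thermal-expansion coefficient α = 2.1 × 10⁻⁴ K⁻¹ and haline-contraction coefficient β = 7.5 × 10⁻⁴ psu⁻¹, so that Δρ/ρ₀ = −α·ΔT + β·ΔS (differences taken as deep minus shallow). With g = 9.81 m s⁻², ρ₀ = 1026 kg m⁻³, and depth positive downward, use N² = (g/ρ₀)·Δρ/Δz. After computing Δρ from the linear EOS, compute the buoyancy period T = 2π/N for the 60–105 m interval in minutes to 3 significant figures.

7.38 min

ΔT = +1.5 K, ΔS = +1.65 psu (deep − shallow).
Δρ/ρ₀ = −αΔT + βΔS = -3.15 × 10⁻⁴ + 1.2375 × 10⁻³ = 9.225 × 10⁻⁴, so Δρ ≈ 0.9465 kg m⁻³.
N² = (g/ρ₀)·Δρ/Δz = g·(Δρ/ρ₀)/Δz = 9.81 × 9.225 × 10⁻⁴ / 45 = 2.0111 × 10⁻⁴ s⁻².
N = √(2.0111 × 10⁻⁴) = 0.014181 rad s⁻¹ → T = 2π/N = 443.07 s = 7.3845 min ≈ 7.38 min.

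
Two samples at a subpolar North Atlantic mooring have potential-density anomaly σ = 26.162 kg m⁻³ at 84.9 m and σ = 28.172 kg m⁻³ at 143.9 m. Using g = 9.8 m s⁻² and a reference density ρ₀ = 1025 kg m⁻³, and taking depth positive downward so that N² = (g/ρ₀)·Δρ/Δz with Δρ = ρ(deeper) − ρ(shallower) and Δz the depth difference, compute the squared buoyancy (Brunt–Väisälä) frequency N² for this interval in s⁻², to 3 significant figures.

Δρ = 1028.172 − 1026.162 = 2.010 kg m⁻³ over Δz = 143.9 − 84.9 = 59 m.
N² = (9.8/1025) × (2.010/59) = 3.2572 × 10⁻⁴ s⁻² ≈ 3.26 × 10⁻⁴ s⁻².

3.26 × 10⁻⁴ s⁻²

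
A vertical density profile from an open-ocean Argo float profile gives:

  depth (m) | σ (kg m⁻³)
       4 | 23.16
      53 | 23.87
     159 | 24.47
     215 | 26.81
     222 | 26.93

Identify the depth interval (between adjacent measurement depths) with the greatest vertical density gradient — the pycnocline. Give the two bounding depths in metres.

159–215 m

Compute the density gradient over each adjacent pair:
  4–53 m: Δρ/Δz = 0.71/49 = 0.014 kg m⁻⁴
  53–159 m: Δρ/Δz = 0.60/106 = 5.7 × 10⁻³ kg m⁻⁴
  159–215 m: Δρ/Δz = 2.34/56 = 0.042 kg m⁻⁴
  215–222 m: Δρ/Δz = 0.12/7 = 0.017 kg m⁻⁴
The largest gradient is in the 159–215 m interval — the pycnocline.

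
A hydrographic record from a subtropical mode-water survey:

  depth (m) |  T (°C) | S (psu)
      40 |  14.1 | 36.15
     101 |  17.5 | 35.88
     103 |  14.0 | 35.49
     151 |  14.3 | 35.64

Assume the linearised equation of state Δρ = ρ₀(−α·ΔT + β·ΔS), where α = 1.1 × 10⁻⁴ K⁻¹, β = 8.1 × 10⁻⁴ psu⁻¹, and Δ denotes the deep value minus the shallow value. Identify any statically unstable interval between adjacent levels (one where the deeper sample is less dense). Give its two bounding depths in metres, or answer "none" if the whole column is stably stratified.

Evaluate Δρ/ρ₀ = −αΔT + βΔS across each adjacent pair:
  40–101 m: −αΔT+βΔS = −(1.1 × 10⁻⁴)(+3.4)+(8.1 × 10⁻⁴)(-0.27) = -5.9 × 10⁻⁴ → UNSTABLE
  101–103 m: −αΔT+βΔS = −(1.1 × 10⁻⁴)(-3.5)+(8.1 × 10⁻⁴)(-0.39) = 6.9 × 10⁻⁵ → stable
  103–151 m: −αΔT+βΔS = −(1.1 × 10⁻⁴)(+0.3)+(8.1 × 10⁻⁴)(+0.15) = 8.8 × 10⁻⁵ → stable
The 40–101 m interval has Δρ < 0: lighter water underlies denser water.

40–101 m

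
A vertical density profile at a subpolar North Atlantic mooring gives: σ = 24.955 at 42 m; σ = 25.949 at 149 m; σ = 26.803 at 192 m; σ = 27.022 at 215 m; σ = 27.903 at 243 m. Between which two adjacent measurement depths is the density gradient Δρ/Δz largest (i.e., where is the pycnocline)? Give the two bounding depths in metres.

Compute the density gradient over each adjacent pair:
  42–149 m: Δρ/Δz = 0.994/107 = 9.3 × 10⁻³ kg m⁻⁴
  149–192 m: Δρ/Δz = 0.854/43 = 0.020 kg m⁻⁴
  192–215 m: Δρ/Δz = 0.219/23 = 9.5 × 10⁻³ kg m⁻⁴
  215–243 m: Δρ/Δz = 0.881/28 = 0.031 kg m⁻⁴
The largest gradient is in the 215–243 m interval — the pycnocline.

215–243 m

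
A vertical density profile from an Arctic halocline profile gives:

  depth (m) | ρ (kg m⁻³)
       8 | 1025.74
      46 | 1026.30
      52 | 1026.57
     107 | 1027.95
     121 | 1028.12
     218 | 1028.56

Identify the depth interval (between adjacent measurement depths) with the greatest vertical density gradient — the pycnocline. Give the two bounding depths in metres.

46–52 m

Compute the density gradient over each adjacent pair:
  8–46 m: Δρ/Δz = 0.56/38 = 0.015 kg m⁻⁴
  46–52 m: Δρ/Δz = 0.27/6 = 0.045 kg m⁻⁴
  52–107 m: Δρ/Δz = 1.38/55 = 0.025 kg m⁻⁴
  107–121 m: Δρ/Δz = 0.17/14 = 0.012 kg m⁻⁴
  121–218 m: Δρ/Δz = 0.44/97 = 4.5 × 10⁻³ kg m⁻⁴
The largest gradient is in the 46–52 m interval — the pycnocline.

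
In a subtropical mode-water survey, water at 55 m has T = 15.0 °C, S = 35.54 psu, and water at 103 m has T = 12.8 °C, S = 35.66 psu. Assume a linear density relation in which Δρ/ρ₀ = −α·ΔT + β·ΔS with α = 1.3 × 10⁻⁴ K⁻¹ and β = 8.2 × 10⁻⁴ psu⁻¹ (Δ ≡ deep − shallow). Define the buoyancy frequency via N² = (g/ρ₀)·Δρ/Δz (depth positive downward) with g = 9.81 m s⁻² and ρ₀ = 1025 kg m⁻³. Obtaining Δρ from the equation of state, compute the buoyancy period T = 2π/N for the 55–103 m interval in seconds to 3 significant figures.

ΔT = -2.2 K, ΔS = +0.12 psu (deep − shallow).
Δρ/ρ₀ = −αΔT + βΔS = 2.86 × 10⁻⁴ + 9.84 × 10⁻⁵ = 3.844 × 10⁻⁴, so Δρ ≈ 0.3940 kg m⁻³.
N² = (g/ρ₀)·Δρ/Δz = g·(Δρ/ρ₀)/Δz = 9.81 × 3.844 × 10⁻⁴ / 48 = 7.8562 × 10⁻⁵ s⁻².
N = √(7.8562 × 10⁻⁵) = 8.8635 × 10⁻³ rad s⁻¹ → T = 2π/N = 708.88 s ≈ 709 s.

709 s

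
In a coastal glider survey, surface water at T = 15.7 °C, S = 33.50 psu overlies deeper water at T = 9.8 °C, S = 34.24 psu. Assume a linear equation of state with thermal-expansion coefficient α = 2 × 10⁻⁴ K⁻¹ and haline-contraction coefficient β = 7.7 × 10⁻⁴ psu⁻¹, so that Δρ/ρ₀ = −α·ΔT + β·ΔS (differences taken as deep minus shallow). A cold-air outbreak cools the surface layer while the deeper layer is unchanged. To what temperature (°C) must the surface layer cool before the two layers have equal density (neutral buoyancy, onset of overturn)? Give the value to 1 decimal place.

7.0 °C

Neutral buoyancy requires Δρ = 0, i.e. −α(T_deep − T_surf′) + β(S_deep − S_surf) = 0.
T_surf′ = T_deep − (β/α)·ΔS = 9.8 − (7.7 × 10⁻⁴/2 × 10⁻⁴)·(+0.74) = 6.951 °C.
Cooling required: 15.7 − (6.951) = 8.749 °C.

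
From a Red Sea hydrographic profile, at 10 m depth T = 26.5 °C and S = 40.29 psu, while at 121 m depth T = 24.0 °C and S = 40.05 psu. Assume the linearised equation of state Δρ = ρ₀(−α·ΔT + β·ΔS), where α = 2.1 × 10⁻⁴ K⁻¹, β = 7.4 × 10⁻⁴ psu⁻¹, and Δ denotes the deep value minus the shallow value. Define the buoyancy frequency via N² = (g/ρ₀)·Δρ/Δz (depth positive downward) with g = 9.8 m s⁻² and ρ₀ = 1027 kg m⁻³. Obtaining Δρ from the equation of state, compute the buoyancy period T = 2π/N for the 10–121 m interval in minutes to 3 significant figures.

18.9 min

ΔT = -2.5 K, ΔS = -0.24 psu (deep − shallow).
Δρ/ρ₀ = −αΔT + βΔS = 5.25 × 10⁻⁴ − 1.776 × 10⁻⁴ = 3.474 × 10⁻⁴, so Δρ ≈ 0.3568 kg m⁻³.
N² = (g/ρ₀)·Δρ/Δz = g·(Δρ/ρ₀)/Δz = 9.8 × 3.474 × 10⁻⁴ / 111 = 3.0671 × 10⁻⁵ s⁻².
N = √(3.0671 × 10⁻⁵) = 5.5381 × 10⁻³ rad s⁻¹ → T = 2π/N = 1.1345 × 10³ s = 18.908 min ≈ 18.9 min.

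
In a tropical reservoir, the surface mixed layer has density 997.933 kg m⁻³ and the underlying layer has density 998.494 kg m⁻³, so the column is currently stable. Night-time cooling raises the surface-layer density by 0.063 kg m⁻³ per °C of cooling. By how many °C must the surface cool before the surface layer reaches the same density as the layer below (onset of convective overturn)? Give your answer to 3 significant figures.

Density deficit of the surface layer: 998.494 − 997.933 = 0.561 kg m⁻³.
Required change = 0.561 / 0.063 = 8.90 °C.

8.90 °C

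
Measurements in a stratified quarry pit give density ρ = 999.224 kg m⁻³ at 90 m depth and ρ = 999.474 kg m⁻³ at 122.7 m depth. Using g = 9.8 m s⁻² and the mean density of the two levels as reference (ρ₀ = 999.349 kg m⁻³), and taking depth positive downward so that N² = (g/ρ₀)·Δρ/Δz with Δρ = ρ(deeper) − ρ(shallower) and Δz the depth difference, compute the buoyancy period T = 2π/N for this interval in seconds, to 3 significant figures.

Δρ = 999.474 − 999.224 = 0.250 kg m⁻³ over Δz = 122.7 − 90 = 32.7 m.
N² = (9.8/999.349) × (0.250/32.7) = 7.4972 × 10⁻⁵ s⁻².
N = √(7.4972 × 10⁻⁵) = 8.6586 × 10⁻³ rad s⁻¹, so T = 2π/N = 725.66 s ≈ 726 s.

726 s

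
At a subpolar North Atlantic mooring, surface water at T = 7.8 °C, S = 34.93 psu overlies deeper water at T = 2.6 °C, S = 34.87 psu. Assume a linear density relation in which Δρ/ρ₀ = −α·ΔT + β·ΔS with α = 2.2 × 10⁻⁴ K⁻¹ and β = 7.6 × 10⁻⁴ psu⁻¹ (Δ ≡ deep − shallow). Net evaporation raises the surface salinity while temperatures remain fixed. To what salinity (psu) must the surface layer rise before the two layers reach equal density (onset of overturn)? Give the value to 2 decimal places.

Neutral buoyancy requires −α(T_deep − T_surf) + β(S_deep − S_surf′) = 0.
S_surf′ = S_deep − (α/β)·ΔT = 34.87 − (2.2 × 10⁻⁴/7.6 × 10⁻⁴)·(-5.2) = 36.3753 psu.
Increase required: 36.3753 − 34.93 = 1.4453 psu.

36.38 psu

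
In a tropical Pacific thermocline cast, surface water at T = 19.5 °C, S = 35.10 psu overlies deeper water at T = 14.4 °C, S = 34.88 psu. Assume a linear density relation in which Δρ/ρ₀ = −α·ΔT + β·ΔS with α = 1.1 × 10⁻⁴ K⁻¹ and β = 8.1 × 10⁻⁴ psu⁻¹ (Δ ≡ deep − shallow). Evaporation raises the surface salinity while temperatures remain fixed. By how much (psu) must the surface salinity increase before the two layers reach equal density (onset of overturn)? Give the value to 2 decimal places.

Neutral buoyancy requires −α(T_deep − T_surf) + β(S_deep − S_surf′) = 0.
S_surf′ = S_deep − (α/β)·ΔT = 34.88 − (1.1 × 10⁻⁴/8.1 × 10⁻⁴)·(-5.1) = 35.5726 psu.
Increase required: 35.5726 − 35.10 = 0.4726 psu.

0.47 psu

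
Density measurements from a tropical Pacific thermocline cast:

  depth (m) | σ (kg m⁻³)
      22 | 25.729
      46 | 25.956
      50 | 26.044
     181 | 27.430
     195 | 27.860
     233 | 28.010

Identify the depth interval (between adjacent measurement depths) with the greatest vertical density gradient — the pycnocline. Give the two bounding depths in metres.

181–195 m

Compute the density gradient over each adjacent pair:
  22–46 m: Δρ/Δz = 0.227/24 = 9.5 × 10⁻³ kg m⁻⁴
  46–50 m: Δρ/Δz = 0.088/4 = 0.022 kg m⁻⁴
  50–181 m: Δρ/Δz = 1.386/131 = 0.011 kg m⁻⁴
  181–195 m: Δρ/Δz = 0.430/14 = 0.031 kg m⁻⁴
  195–233 m: Δρ/Δz = 0.150/38 = 3.9 × 10⁻³ kg m⁻⁴
The largest gradient is in the 181–195 m interval — the pycnocline.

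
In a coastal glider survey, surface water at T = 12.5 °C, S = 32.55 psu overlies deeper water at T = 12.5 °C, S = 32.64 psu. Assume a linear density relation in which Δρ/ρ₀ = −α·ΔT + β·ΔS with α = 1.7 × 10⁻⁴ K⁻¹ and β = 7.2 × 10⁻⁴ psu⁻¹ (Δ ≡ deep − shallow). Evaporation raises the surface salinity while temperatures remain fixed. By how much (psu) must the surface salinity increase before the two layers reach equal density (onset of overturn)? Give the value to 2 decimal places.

Neutral buoyancy requires −α(T_deep − T_surf) + β(S_deep − S_surf′) = 0.
S_surf′ = S_deep − (α/β)·ΔT = 32.64 − (1.7 × 10⁻⁴/7.2 × 10⁻⁴)·(+0.0) = 32.6400 psu.
Increase required: 32.6400 − 32.55 = 0.0900 psu.

0.09 psu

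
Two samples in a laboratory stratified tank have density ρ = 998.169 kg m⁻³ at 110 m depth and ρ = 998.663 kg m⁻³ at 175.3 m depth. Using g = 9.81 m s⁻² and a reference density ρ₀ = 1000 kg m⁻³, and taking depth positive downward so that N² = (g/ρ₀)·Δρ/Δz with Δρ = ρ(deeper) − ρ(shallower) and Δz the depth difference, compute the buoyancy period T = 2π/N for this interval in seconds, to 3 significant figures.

729 s

Δρ = 998.663 − 998.169 = 0.494 kg m⁻³ over Δz = 175.3 − 110 = 65.3 m.
N² = (9.81/1000) × (0.494/65.3) = 7.4213 × 10⁻⁵ s⁻².
N = √(7.4213 × 10⁻⁵) = 8.6147 × 10⁻³ rad s⁻¹, so T = 2π/N = 729.36 s ≈ 729 s.
A positive N² confirms static stability across the interval.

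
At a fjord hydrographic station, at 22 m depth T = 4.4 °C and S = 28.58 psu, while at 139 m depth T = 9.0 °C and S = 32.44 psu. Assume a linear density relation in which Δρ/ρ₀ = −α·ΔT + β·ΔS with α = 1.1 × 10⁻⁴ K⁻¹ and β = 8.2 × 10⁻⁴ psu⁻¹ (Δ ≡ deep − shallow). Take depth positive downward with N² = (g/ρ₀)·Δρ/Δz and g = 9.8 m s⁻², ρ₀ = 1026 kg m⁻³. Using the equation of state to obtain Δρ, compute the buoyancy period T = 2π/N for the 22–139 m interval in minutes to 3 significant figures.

7.02 min

ΔT = +4.6 K, ΔS = +3.86 psu (deep − shallow).
Δρ/ρ₀ = −αΔT + βΔS = -5.06 × 10⁻⁴ + 3.1652 × 10⁻³ = 2.6592 × 10⁻³, so Δρ ≈ 2.728 kg m⁻³.
N² = (g/ρ₀)·Δρ/Δz = g·(Δρ/ρ₀)/Δz = 9.8 × 2.6592 × 10⁻³ / 117 = 2.2274 × 10⁻⁴ s⁻².
N = √(2.2274 × 10⁻⁴) = 0.014924 rad s⁻¹ → T = 2π/N = 421.01 s = 7.0168 min ≈ 7.02 min.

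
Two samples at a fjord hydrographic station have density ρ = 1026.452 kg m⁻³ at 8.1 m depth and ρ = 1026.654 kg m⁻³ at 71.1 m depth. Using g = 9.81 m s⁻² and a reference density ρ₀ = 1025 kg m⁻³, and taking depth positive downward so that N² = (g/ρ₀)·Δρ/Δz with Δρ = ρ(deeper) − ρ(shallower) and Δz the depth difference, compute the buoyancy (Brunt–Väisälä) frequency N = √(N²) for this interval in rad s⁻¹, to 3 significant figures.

Δρ = 1026.654 − 1026.452 = 0.202 kg m⁻³ over Δz = 71.1 − 8.1 = 63 m.
N² = (9.81/1025) × (0.202/63) = 3.0687 × 10⁻⁵ s⁻².
N = √(3.0687 × 10⁻⁵) = 5.5396 × 10⁻³ rad s⁻¹ ≈ 5.54 × 10⁻³ rad s⁻¹.

5.54 × 10⁻³ rad s⁻¹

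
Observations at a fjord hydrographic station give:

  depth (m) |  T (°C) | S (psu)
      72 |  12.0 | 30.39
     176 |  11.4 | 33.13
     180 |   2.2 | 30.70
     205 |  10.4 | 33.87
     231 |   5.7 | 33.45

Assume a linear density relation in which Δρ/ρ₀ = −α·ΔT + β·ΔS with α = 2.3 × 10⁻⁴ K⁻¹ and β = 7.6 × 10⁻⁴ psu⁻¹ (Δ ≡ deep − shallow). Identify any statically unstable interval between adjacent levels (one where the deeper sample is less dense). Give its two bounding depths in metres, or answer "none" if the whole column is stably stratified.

none

Evaluate Δρ/ρ₀ = −αΔT + βΔS across each adjacent pair:
  72–176 m: −αΔT+βΔS = −(2.3 × 10⁻⁴)(-0.6)+(7.6 × 10⁻⁴)(+2.74) = 2.2 × 10⁻³ → stable
  176–180 m: −αΔT+βΔS = −(2.3 × 10⁻⁴)(-9.2)+(7.6 × 10⁻⁴)(-2.43) = 2.7 × 10⁻⁴ → stable
  180–205 m: −αΔT+βΔS = −(2.3 × 10⁻⁴)(+8.2)+(7.6 × 10⁻⁴)(+3.17) = 5.2 × 10⁻⁴ → stable
  205–231 m: −αΔT+βΔS = −(2.3 × 10⁻⁴)(-4.7)+(7.6 × 10⁻⁴)(-0.42) = 7.6 × 10⁻⁴ → stable
Every interval has Δρ > 0: the column is stably stratified throughout.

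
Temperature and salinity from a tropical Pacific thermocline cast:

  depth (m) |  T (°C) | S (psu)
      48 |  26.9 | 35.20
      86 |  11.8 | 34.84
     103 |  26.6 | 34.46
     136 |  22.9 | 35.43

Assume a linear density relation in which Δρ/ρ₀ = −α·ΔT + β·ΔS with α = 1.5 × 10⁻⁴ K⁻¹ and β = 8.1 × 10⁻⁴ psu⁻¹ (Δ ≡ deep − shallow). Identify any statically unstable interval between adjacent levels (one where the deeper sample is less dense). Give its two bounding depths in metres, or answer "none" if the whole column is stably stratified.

86–103 m

Evaluate Δρ/ρ₀ = −αΔT + βΔS across each adjacent pair:
  48–86 m: −αΔT+βΔS = −(1.5 × 10⁻⁴)(-15.1)+(8.1 × 10⁻⁴)(-0.36) = 2.0 × 10⁻³ → stable
  86–103 m: −αΔT+βΔS = −(1.5 × 10⁻⁴)(+14.8)+(8.1 × 10⁻⁴)(-0.38) = -2.5 × 10⁻³ → UNSTABLE
  103–136 m: −αΔT+βΔS = −(1.5 × 10⁻⁴)(-3.7)+(8.1 × 10⁻⁴)(+0.97) = 1.3 × 10⁻³ → stable
The 86–103 m interval has Δρ < 0: lighter water underlies denser water.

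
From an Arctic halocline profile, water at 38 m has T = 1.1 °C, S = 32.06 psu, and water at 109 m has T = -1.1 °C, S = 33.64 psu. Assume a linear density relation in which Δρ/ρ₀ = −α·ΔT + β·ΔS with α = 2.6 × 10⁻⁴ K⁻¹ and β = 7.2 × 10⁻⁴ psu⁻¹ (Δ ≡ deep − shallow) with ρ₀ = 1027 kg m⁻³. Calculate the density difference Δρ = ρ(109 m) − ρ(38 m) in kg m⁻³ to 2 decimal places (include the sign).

ΔT = -2.2 K, ΔS = +1.58 psu (deep − shallow).
Δρ/ρ₀ = −(2.6 × 10⁻⁴)(-2.2) + (7.2 × 10⁻⁴)(+1.58) = 1.7096 × 10⁻³.
Δρ = 1027 × (1.7096 × 10⁻³) = +1.76 kg m⁻³.
Positive Δρ: denser below, stable.

+1.76 kg m⁻³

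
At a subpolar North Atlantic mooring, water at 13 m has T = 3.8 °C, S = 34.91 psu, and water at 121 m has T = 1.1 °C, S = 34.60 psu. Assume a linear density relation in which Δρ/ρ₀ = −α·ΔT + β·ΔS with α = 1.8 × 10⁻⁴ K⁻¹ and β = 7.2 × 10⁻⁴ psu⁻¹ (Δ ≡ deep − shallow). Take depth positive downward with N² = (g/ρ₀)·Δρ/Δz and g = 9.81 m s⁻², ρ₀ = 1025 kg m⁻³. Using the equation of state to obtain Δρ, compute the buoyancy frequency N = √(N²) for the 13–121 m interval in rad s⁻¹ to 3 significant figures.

ΔT = -2.7 K, ΔS = -0.31 psu (deep − shallow).
Δρ/ρ₀ = −αΔT + βΔS = 4.86 × 10⁻⁴ − 2.232 × 10⁻⁴ = 2.628 × 10⁻⁴, so Δρ ≈ 0.2694 kg m⁻³.
N² = (g/ρ₀)·Δρ/Δz = g·(Δρ/ρ₀)/Δz = 9.81 × 2.628 × 10⁻⁴ / 108 = 2.3871 × 10⁻⁵ s⁻².
N = √(2.3871 × 10⁻⁵) = 4.8858 × 10⁻³ rad s⁻¹ ≈ 4.89 × 10⁻³ rad s⁻¹.

4.89 × 10⁻³ rad s⁻¹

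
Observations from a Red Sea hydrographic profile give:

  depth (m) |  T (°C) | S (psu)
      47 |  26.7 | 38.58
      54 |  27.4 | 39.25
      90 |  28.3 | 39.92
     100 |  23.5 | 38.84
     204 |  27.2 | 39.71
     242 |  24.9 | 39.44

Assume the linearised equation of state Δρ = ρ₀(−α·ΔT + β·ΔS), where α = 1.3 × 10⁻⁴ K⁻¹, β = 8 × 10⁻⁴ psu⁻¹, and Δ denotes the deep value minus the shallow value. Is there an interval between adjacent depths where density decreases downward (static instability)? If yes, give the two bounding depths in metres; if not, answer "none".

90–100 m

Evaluate Δρ/ρ₀ = −αΔT + βΔS across each adjacent pair:
  47–54 m: −αΔT+βΔS = −(1.3 × 10⁻⁴)(+0.7)+(8 × 10⁻⁴)(+0.67) = 4.5 × 10⁻⁴ → stable
  54–90 m: −αΔT+βΔS = −(1.3 × 10⁻⁴)(+0.9)+(8 × 10⁻⁴)(+0.67) = 4.2 × 10⁻⁴ → stable
  90–100 m: −αΔT+βΔS = −(1.3 × 10⁻⁴)(-4.8)+(8 × 10⁻⁴)(-1.08) = -2.4 × 10⁻⁴ → UNSTABLE
  100–204 m: −αΔT+βΔS = −(1.3 × 10⁻⁴)(+3.7)+(8 × 10⁻⁴)(+0.87) = 2.2 × 10⁻⁴ → stable
  204–242 m: −αΔT+βΔS = −(1.3 × 10⁻⁴)(-2.3)+(8 × 10⁻⁴)(-0.27) = 8.3 × 10⁻⁵ → stable
The 90–100 m interval has Δρ < 0: lighter water underlies denser water.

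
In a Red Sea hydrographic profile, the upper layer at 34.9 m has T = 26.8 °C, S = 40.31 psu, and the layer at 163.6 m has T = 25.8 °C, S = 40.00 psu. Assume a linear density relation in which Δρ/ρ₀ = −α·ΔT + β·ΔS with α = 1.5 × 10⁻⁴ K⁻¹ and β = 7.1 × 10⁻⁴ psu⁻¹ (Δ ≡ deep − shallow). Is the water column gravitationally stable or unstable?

unstable

ΔT = 25.8 − 26.8 = -1.0 K and ΔS = 40.00 − 40.31 = -0.31 psu (deep − shallow).
−αΔT = 1.50 × 10⁻⁴; βΔS = -2.201 × 10⁻⁴; sum Δρ/ρ₀ = -7.01 × 10⁻⁵.
Δρ/ρ₀ < 0, so Δρ < 0: deeper water is lighter → statically unstable; the column would overturn.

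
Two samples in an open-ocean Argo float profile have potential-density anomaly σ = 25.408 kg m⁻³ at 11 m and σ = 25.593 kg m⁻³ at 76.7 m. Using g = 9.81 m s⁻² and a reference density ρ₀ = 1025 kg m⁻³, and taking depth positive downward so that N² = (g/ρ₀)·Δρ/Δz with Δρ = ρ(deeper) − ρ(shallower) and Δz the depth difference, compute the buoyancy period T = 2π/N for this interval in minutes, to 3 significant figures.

20.2 min

Δρ = 1025.593 − 1025.408 = 0.185 kg m⁻³ over Δz = 76.7 − 11 = 65.7 m.
N² = (9.81/1025) × (0.185/65.7) = 2.6950 × 10⁻⁵ s⁻².
N = √(2.6950 × 10⁻⁵) = 5.1913 × 10⁻³ rad s⁻¹, so T = 2π/N = 1.2103 × 10³ s = 20.172 min ≈ 20.2 min.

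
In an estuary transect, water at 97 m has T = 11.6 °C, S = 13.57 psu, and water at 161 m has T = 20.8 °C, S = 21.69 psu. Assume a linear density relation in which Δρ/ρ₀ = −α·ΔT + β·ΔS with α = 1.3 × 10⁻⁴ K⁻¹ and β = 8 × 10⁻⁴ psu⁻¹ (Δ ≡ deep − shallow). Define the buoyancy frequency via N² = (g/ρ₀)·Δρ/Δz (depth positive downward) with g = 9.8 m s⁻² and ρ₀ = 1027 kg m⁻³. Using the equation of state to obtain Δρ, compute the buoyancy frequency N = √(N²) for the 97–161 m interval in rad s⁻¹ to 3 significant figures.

ΔT = +9.2 K, ΔS = +8.12 psu (deep − shallow).
Δρ/ρ₀ = −αΔT + βΔS = -1.196 × 10⁻³ + 6.496 × 10⁻³ = 5.30 × 10⁻³, so Δρ ≈ 5.443 kg m⁻³.
N² = (g/ρ₀)·Δρ/Δz = g·(Δρ/ρ₀)/Δz = 9.8 × 5.30 × 10⁻³ / 64 = 8.1156 × 10⁻⁴ s⁻².
N = √(8.1156 × 10⁻⁴) = 0.028488 rad s⁻¹ ≈ 0.0285 rad s⁻¹.

0.0285 rad s⁻¹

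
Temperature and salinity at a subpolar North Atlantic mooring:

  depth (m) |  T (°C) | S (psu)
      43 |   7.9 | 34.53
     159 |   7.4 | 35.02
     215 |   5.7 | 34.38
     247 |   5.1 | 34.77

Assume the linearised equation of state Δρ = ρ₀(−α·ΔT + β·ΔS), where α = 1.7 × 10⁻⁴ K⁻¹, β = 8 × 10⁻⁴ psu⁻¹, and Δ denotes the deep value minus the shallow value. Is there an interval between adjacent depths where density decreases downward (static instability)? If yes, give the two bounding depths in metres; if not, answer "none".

Evaluate Δρ/ρ₀ = −αΔT + βΔS across each adjacent pair:
  43–159 m: −αΔT+βΔS = −(1.7 × 10⁻⁴)(-0.5)+(8 × 10⁻⁴)(+0.49) = 4.8 × 10⁻⁴ → stable
  159–215 m: −αΔT+βΔS = −(1.7 × 10⁻⁴)(-1.7)+(8 × 10⁻⁴)(-0.64) = -2.2 × 10⁻⁴ → UNSTABLE
  215–247 m: −αΔT+βΔS = −(1.7 × 10⁻⁴)(-0.6)+(8 × 10⁻⁴)(+0.39) = 4.1 × 10⁻⁴ → stable
The 159–215 m interval has Δρ < 0: lighter water underlies denser water.

159–215 m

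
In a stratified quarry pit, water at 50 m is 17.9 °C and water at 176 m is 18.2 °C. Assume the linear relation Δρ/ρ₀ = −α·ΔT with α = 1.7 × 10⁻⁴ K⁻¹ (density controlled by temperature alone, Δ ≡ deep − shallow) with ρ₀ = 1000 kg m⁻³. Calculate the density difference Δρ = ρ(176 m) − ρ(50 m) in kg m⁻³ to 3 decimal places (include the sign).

-0.051 kg m⁻³

ΔT = +0.3 K, Δρ/ρ₀ = −αΔT = -5.10 × 10⁻⁵.
Δρ = 1000 × (-5.10 × 10⁻⁵) = -0.051 kg m⁻³.
Negative Δρ: lighter below, statically unstable.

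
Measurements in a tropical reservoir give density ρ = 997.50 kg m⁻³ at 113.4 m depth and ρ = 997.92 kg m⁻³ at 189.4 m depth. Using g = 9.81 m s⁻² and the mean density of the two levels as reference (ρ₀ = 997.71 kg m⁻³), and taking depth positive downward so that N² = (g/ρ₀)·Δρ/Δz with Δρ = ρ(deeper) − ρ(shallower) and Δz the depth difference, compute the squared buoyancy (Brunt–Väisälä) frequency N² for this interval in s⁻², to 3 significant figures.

5.43 × 10⁻⁵ s⁻²

Δρ = 997.92 − 997.50 = 0.42 kg m⁻³ over Δz = 189.4 − 113.4 = 76 m.
N² = (9.81/997.71) × (0.42/76) = 5.4338 × 10⁻⁵ s⁻² ≈ 5.43 × 10⁻⁵ s⁻².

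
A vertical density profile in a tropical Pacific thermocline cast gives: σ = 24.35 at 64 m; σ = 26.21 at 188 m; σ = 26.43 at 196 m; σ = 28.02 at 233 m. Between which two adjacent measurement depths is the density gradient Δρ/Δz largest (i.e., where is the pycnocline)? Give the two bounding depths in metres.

Compute the density gradient over each adjacent pair:
  64–188 m: Δρ/Δz = 1.86/124 = 0.015 kg m⁻⁴
  188–196 m: Δρ/Δz = 0.22/8 = 0.028 kg m⁻⁴
  196–233 m: Δρ/Δz = 1.59/37 = 0.043 kg m⁻⁴
The largest gradient is in the 196–233 m interval — the pycnocline.

196–233 m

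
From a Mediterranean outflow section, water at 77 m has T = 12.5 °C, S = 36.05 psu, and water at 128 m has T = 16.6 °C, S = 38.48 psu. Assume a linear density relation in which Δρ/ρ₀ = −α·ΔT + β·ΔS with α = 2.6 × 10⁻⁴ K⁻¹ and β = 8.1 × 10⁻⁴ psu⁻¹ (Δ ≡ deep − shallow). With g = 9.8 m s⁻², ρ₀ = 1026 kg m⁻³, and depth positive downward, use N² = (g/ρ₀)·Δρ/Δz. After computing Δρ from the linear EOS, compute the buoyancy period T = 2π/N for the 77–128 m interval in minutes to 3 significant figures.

ΔT = +4.1 K, ΔS = +2.43 psu (deep − shallow).
Δρ/ρ₀ = −αΔT + βΔS = -1.066 × 10⁻³ + 1.9683 × 10⁻³ = 9.023 × 10⁻⁴, so Δρ ≈ 0.9258 kg m⁻³.
N² = (g/ρ₀)·Δρ/Δz = g·(Δρ/ρ₀)/Δz = 9.8 × 9.023 × 10⁻⁴ / 51 = 1.7338 × 10⁻⁴ s⁻².
N = √(1.7338 × 10⁻⁴) = 0.013167 rad s⁻¹ → T = 2π/N = 477.19 s = 7.9532 min ≈ 7.95 min.

7.95 min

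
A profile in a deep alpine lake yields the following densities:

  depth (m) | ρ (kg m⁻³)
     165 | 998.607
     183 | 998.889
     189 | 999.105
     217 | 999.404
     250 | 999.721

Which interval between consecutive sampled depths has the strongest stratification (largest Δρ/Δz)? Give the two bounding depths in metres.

Compute the density gradient over each adjacent pair:
  165–183 m: Δρ/Δz = 0.282/18 = 0.016 kg m⁻⁴
  183–189 m: Δρ/Δz = 0.216/6 = 0.036 kg m⁻⁴
  189–217 m: Δρ/Δz = 0.299/28 = 0.011 kg m⁻⁴
  217–250 m: Δρ/Δz = 0.317/33 = 9.6 × 10⁻³ kg m⁻⁴
The largest gradient is in the 183–189 m interval — the pycnocline.

183–189 m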